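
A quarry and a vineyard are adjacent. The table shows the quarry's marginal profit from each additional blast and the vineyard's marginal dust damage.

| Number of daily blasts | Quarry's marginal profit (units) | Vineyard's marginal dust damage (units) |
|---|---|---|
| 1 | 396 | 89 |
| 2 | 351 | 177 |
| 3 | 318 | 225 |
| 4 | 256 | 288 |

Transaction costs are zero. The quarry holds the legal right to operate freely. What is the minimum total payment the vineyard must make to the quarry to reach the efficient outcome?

Left alone the quarry would choose level 4 (marginal profit stays positive).
Efficient level: k* = 3 (marginal profit ≥ marginal dust damage through 3).
The vineyard must at least cover the quarry's forgone profit from cutting 4→3: 256 = 256.

256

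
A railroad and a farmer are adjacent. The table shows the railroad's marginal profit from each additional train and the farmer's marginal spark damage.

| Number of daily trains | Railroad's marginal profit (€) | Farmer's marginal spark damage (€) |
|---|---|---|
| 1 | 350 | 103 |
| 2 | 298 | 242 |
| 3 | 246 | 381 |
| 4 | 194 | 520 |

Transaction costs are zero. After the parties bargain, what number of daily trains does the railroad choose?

2

Bargaining reaches the level where marginal profit last exceeds marginal spark damage.
That holds through level 2 (298 ≥ 242) but not at 3 (246 < 381).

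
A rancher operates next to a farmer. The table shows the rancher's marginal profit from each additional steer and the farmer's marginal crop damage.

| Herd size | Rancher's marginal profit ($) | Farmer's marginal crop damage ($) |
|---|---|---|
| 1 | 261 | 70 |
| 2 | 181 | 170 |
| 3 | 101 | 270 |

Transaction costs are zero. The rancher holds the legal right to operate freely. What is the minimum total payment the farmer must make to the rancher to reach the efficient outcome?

Left alone the rancher would choose level 3 (marginal profit stays positive).
Efficient level: k* = 2 (marginal profit ≥ marginal crop damage through 2).
The farmer must at least cover the rancher's forgone profit from cutting 3→2: 101 = 101.

$101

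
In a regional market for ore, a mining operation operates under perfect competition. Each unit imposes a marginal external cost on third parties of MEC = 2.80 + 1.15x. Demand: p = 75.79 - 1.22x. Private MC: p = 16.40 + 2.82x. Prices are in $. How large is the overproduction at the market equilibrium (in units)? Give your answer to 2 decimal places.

Market equilibrium (private): 16.40 + 2.82x = 75.79 - 1.22x → x_m = 14.7005.
Social marginal cost = private MC + MEC = 19.20 + 3.97x.
Set SMC = demand: 19.20 + 3.97x = 75.79 - 1.22x → x* = 10.9037.
Gap = |14.7005 − 10.9037| = 3.7968.

3.80 units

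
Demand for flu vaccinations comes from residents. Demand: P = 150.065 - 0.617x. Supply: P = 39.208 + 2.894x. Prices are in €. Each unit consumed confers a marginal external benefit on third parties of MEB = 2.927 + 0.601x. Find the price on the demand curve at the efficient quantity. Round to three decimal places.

P = €125.940

Social marginal benefit = demand + MEB = 152.992 - 0.016x.
Set SMB = MC: 152.992 - 0.016x = 39.208 + 2.894x → x* = 39.1010.
Consumer price on the demand curve at x*: 150.065 − 0.617×39.1010 = 125.9397.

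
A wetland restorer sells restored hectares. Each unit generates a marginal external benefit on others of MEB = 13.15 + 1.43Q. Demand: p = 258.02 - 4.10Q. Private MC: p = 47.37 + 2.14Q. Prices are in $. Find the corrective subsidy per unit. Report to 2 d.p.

subsidy = $79.69 per unit

Social marginal cost = private MC − MEB = 34.22 + 0.71Q.
Set SMC = demand: 34.22 + 0.71Q = 258.02 - 4.10Q → Q* = 46.5281.
The Pigouvian subsidy equals MEB at Q*: 13.15 + 1.43×46.5281 = 79.6852.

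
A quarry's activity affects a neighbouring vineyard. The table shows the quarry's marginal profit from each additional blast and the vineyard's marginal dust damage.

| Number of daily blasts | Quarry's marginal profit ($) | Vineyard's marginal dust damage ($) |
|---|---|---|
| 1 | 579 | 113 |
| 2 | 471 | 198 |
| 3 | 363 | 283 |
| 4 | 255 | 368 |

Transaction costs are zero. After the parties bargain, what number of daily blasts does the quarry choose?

3

Bargaining reaches the level where marginal profit last exceeds marginal dust damage.
That holds through level 3 (363 ≥ 283) but not at 4 (255 < 368).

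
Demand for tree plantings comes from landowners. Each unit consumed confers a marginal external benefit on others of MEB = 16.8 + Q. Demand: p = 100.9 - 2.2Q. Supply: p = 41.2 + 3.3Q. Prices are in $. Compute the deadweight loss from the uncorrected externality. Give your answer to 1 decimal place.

DWL = $85.0

Market equilibrium (private): 41.2 + 3.3Q = 100.9 - 2.2Q → Q_m = 10.8545.
Social marginal benefit = demand + MEB = 117.7 - 1.2Q.
Set SMB = MC: 117.7 - 1.2Q = 41.2 + 3.3Q → Q* = 17.0000.
Height of the DWL triangle at Q_m is SMB(Q_m) − MC(Q_m) = MEB(Q_m) = 27.6545.
DWL = ½ × 6.1455 × 27.6545 = 84.9754.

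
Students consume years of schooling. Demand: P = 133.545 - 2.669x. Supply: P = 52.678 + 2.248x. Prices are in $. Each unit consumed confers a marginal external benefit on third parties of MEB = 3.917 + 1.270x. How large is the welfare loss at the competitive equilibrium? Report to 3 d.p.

Market equilibrium (private): 52.678 + 2.248x = 133.545 - 2.669x → x_m = 16.4464.
Social marginal benefit = demand + MEB = 137.462 - 1.399x.
Set SMB = MC: 137.462 - 1.399x = 52.678 + 2.248x → x* = 23.2476.
Height of the DWL triangle at x_m is SMB(x_m) − MC(x_m) = MEB(x_m) = 24.8039.
DWL = ½ × 6.8012 × 24.8039 = 84.3481.

DWL = $84.348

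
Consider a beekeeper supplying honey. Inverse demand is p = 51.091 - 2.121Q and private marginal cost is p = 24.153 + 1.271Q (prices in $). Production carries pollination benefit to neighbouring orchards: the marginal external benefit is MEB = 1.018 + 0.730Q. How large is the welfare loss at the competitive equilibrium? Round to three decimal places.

Market equilibrium (private): 24.153 + 1.271Q = 51.091 - 2.121Q → Q_m = 7.9416.
Social marginal cost = private MC − MEB = 23.135 + 0.541Q.
Set SMC = demand: 23.135 + 0.541Q = 51.091 - 2.121Q → Q* = 10.5019.
Between Q* and Q_m the wedge demand − SMC runs linearly from 0 to MEB(Q_m), so the loss is a triangle.
DWL = ½ × 2.5603 × 6.8154 = 8.7247.

DWL = $8.725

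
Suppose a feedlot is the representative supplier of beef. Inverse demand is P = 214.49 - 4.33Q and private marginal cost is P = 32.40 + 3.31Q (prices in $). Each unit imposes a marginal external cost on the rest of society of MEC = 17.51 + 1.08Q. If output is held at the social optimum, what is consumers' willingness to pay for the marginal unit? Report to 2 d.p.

P = $132.77

Social marginal cost = private MC + MEC = 49.91 + 4.39Q.
Set SMC = demand: 49.91 + 4.39Q = 214.49 - 4.33Q → Q* = 18.8739.
Consumer price on the demand curve at Q*: 214.49 − 4.33×18.8739 = 132.7660.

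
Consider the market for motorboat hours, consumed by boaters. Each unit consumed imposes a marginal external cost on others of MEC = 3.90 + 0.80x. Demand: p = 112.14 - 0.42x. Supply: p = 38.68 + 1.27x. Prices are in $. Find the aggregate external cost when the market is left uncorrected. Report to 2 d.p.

$925.29

Market equilibrium (private): 38.68 + 1.27x = 112.14 - 0.42x → x_m = 43.4675.
Total external cost = ∫₀^{x_m} (3.90 + 0.80x) dx = 3.90×43.4675 + ½×0.80×43.4675² = 925.2927.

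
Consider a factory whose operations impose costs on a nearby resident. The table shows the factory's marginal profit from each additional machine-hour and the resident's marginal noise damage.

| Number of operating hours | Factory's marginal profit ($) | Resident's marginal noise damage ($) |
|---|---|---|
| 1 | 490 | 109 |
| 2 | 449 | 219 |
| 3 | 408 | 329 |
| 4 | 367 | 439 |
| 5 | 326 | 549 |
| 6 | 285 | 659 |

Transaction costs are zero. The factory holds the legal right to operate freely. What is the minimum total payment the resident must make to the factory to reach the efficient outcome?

Left alone the factory would choose level 6 (marginal profit stays positive).
Efficient level: k* = 3 (marginal profit ≥ marginal noise damage through 3).
The resident must at least cover the factory's forgone profit from cutting 6→3: 367 + 326 + 285 = 978.

$978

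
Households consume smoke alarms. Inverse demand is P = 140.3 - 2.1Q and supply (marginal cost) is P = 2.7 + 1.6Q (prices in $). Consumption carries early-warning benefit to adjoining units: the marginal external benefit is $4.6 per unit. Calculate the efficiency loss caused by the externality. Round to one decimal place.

Market equilibrium (private): 2.7 + 1.6Q = 140.3 - 2.1Q → Q_m = 37.1892.
Social marginal benefit = demand + MEB = 144.9 - 2.1Q.
Set SMB = MC: 144.9 - 2.1Q = 2.7 + 1.6Q → Q* = 38.4324.
Height of the DWL triangle at Q_m is SMB(Q_m) − MC(Q_m) = MEB(Q_m) = 4.6000.
DWL = ½ × 1.2432 × 4.6000 = 2.8594.

DWL = $2.9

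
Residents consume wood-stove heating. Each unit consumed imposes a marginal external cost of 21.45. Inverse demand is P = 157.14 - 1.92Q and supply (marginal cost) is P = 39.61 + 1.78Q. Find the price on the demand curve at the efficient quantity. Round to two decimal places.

P = 107.28

Social marginal benefit = demand − MEC = 135.69 - 1.92Q.
Set SMB = MC: 135.69 - 1.92Q = 39.61 + 1.78Q → Q* = 25.9676.
Consumer price on the demand curve at Q*: 157.14 − 1.92×25.9676 = 107.2822.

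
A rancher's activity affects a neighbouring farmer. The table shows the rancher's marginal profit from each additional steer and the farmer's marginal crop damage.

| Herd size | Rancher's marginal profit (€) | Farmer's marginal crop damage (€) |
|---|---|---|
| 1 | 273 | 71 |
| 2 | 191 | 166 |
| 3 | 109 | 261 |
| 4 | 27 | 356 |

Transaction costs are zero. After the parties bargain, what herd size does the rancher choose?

Bargaining reaches the level where marginal profit last exceeds marginal crop damage.
That holds through level 2 (191 ≥ 166) but not at 3 (109 < 261).

2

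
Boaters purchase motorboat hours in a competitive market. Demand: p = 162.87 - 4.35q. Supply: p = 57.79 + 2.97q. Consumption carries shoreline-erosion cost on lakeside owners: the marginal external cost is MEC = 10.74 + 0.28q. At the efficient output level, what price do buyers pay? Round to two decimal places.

Social marginal benefit = demand − MEC = 152.13 - 4.63q.
Set SMB = MC: 152.13 - 4.63q = 57.79 + 2.97q → q* = 12.4132.
Consumer price on the demand curve at q*: 162.87 − 4.35×12.4132 = 108.8726.

P = 108.87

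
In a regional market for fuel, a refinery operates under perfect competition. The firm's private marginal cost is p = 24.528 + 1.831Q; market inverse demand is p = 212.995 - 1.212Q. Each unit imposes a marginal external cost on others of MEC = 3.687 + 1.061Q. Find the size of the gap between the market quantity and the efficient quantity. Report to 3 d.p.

Market equilibrium (private): 24.528 + 1.831Q = 212.995 - 1.212Q → Q_m = 61.9346.
Social marginal cost = private MC + MEC = 28.215 + 2.892Q.
Set SMC = demand: 28.215 + 2.892Q = 212.995 - 1.212Q → Q* = 45.0244.
Gap = |61.9346 − 45.0244| = 16.9102.

16.910 units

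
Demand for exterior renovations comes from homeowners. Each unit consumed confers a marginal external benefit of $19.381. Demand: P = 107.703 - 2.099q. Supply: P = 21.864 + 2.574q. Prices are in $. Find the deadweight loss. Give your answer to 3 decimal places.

Market equilibrium (private): 21.864 + 2.574q = 107.703 - 2.099q → q_m = 18.3691.
Social marginal benefit = demand + MEB = 127.084 - 2.099q.
Set SMB = MC: 127.084 - 2.099q = 21.864 + 2.574q → q* = 22.5166.
Between q* and q_m the wedge SMB − MC runs linearly from 0 to MEB(q_m), so the loss is a triangle.
DWL = ½ × 4.1475 × 19.3810 = 40.1913.

DWL = $40.191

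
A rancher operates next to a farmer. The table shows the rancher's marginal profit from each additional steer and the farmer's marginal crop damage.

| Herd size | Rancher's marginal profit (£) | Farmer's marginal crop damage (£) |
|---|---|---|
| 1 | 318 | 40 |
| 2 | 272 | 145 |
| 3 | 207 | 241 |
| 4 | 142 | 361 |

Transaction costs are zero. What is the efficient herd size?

2

Bargaining reaches the level where marginal profit last exceeds marginal crop damage.
That holds through level 2 (272 ≥ 145) but not at 3 (207 < 241).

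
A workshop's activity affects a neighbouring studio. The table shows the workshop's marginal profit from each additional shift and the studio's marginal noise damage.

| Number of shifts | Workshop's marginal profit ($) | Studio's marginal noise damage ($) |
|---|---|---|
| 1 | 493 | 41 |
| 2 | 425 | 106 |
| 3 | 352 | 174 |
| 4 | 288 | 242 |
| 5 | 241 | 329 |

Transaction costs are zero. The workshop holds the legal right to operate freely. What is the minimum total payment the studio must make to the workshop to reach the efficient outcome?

$241

Left alone the workshop would choose level 5 (marginal profit stays positive).
Efficient level: k* = 4 (marginal profit ≥ marginal noise damage through 4).
The studio must at least cover the workshop's forgone profit from cutting 5→4: 241 = 241.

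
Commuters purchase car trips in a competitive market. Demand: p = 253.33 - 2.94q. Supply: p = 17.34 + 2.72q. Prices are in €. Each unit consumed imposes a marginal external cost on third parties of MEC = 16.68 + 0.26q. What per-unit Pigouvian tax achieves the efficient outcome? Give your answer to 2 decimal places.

Social marginal benefit = demand − MEC = 236.65 - 3.20q.
Set SMB = MC: 236.65 - 3.20q = 17.34 + 2.72q → q* = 37.0456.
The Pigouvian tax equals MEC at q*: 16.68 + 0.26×37.0456 = 26.3119.

tax = €26.31 per unit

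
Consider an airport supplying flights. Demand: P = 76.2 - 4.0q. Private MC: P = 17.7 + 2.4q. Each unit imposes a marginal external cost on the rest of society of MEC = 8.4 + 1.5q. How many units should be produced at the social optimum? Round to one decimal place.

q* = 6.3

Social marginal cost = private MC + MEC = 26.1 + 3.9q.
Set SMC = demand: 26.1 + 3.9q = 76.2 - 4.0q → q* = 6.3418.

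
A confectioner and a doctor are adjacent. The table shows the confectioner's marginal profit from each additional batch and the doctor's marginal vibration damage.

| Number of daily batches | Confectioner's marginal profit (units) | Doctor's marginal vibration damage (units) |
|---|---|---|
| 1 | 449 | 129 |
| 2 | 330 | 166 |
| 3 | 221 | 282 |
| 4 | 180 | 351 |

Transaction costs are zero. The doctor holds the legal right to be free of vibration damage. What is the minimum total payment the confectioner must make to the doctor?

Efficient level: marginal profit ≥ marginal vibration damage through level 2, so k* = 2.
With the doctor holding the right, the confectioner must at least compensate total damage at k*: 129 + 166 = 295.

295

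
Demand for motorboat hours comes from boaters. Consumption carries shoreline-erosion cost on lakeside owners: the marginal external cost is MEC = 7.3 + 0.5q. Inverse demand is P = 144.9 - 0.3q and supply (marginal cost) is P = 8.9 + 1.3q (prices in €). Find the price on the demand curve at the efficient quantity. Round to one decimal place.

P = €126.5

Social marginal benefit = demand − MEC = 137.6 - 0.8q.
Set SMB = MC: 137.6 - 0.8q = 8.9 + 1.3q → q* = 61.2857.
Consumer price on the demand curve at q*: 144.9 − 0.3×61.2857 = 126.5143.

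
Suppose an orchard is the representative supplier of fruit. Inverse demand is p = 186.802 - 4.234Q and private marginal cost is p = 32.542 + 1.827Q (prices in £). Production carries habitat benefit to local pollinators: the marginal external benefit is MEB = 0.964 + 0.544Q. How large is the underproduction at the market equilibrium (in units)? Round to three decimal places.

Market equilibrium (private): 32.542 + 1.827Q = 186.802 - 4.234Q → Q_m = 25.4512.
Social marginal cost = private MC − MEB = 31.578 + 1.283Q.
Set SMC = demand: 31.578 + 1.283Q = 186.802 - 4.234Q → Q* = 28.1356.
Gap = |25.4512 − 28.1356| = 2.6844.

2.684 units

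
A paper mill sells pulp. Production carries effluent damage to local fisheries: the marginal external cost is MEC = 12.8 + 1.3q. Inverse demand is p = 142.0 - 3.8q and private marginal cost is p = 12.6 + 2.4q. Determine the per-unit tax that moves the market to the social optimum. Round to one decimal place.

Social marginal cost = private MC + MEC = 25.4 + 3.7q.
Set SMC = demand: 25.4 + 3.7q = 142.0 - 3.8q → q* = 15.5467.
The Pigouvian tax equals MEC at q*: 12.8 + 1.3×15.5467 = 33.0107.

tax = 33.0 per unit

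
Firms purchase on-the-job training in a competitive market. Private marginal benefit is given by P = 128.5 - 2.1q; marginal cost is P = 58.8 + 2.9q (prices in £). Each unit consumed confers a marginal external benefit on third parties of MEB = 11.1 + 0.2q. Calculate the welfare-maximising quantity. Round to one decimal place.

q* = 16.8

Social marginal benefit = demand + MEB = 139.6 - 1.9q.
Set SMB = MC: 139.6 - 1.9q = 58.8 + 2.9q → q* = 16.8333.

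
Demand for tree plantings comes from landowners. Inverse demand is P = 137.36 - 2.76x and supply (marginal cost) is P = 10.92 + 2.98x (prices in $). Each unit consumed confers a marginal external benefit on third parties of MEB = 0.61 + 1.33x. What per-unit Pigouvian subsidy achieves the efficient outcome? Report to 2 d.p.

Social marginal benefit = demand + MEB = 137.97 - 1.43x.
Set SMB = MC: 137.97 - 1.43x = 10.92 + 2.98x → x* = 28.8095.
The Pigouvian subsidy equals MEB at x*: 0.61 + 1.33×28.8095 = 38.9266.

subsidy = $38.93 per unit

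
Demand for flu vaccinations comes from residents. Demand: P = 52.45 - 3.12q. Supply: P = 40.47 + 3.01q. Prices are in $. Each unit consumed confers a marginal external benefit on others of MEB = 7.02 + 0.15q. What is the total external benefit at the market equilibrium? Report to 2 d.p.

$14.01

Market equilibrium (private): 40.47 + 3.01q = 52.45 - 3.12q → q_m = 1.9543.
Total external benefit = ∫₀^{q_m} (7.02 + 0.15q) dq = 7.02×1.9543 + ½×0.15×1.9543² = 14.0056.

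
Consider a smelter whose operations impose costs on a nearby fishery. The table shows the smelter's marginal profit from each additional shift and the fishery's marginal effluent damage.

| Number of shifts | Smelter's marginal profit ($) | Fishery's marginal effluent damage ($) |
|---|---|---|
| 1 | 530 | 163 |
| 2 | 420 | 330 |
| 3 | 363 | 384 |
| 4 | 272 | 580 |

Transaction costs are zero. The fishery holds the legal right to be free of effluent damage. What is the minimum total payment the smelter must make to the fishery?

$493

Efficient level: marginal profit ≥ marginal effluent damage through level 2, so k* = 2.
With the fishery holding the right, the smelter must at least compensate total damage at k*: 163 + 330 = 493.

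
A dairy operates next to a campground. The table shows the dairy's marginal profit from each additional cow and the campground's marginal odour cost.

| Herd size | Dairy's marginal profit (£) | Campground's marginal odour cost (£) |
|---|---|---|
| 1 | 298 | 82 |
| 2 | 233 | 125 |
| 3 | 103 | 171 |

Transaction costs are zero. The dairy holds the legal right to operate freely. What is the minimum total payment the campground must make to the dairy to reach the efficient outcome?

Left alone the dairy would choose level 3 (marginal profit stays positive).
Efficient level: k* = 2 (marginal profit ≥ marginal odour cost through 2).
The campground must at least cover the dairy's forgone profit from cutting 3→2: 103 = 103.

£103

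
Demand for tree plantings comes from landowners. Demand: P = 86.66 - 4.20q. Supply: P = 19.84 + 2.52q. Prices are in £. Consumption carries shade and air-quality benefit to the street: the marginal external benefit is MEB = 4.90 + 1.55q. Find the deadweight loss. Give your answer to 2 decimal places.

DWL = £39.90

Market equilibrium (private): 19.84 + 2.52q = 86.66 - 4.20q → q_m = 9.9435.
Social marginal benefit = demand + MEB = 91.56 - 2.65q.
Set SMB = MC: 91.56 - 2.65q = 19.84 + 2.52q → q* = 13.8723.
The welfare-loss triangle has base |q_m − q*| and height MEB(q_m) (the vertical gap between SMB and MC is zero at q* and MEB at q_m).
DWL = ½ × 3.9288 × 20.3124 = 39.9017.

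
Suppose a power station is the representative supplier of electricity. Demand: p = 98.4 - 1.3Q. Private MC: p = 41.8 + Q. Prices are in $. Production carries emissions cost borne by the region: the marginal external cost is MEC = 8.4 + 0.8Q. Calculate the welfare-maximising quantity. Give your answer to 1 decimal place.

Social marginal cost = private MC + MEC = 50.2 + 1.8Q.
Set SMC = demand: 50.2 + 1.8Q = 98.4 - 1.3Q → Q* = 15.5484.

Q* = 15.5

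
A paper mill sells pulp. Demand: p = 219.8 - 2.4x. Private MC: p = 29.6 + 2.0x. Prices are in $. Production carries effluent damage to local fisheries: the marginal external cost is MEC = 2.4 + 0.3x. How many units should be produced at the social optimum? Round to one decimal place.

Social marginal cost = private MC + MEC = 32.0 + 2.3x.
Set SMC = demand: 32.0 + 2.3x = 219.8 - 2.4x → x* = 39.9574.

x* = 40.0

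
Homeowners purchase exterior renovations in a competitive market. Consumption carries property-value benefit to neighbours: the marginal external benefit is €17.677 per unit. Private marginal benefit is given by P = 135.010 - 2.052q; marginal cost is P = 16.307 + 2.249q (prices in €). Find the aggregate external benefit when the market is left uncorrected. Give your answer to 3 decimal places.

€487.866

Market equilibrium (private): 16.307 + 2.249q = 135.010 - 2.052q → q_m = 27.5989.
Total external benefit = MEB × q_m = 17.677 × 27.5989 = 487.8658.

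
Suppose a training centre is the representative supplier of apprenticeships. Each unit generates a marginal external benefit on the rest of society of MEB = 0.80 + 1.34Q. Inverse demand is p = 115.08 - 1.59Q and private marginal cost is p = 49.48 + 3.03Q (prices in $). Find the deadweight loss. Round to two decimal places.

Market equilibrium (private): 49.48 + 3.03Q = 115.08 - 1.59Q → Q_m = 14.1991.
Social marginal cost = private MC − MEB = 48.68 + 1.69Q.
Set SMC = demand: 48.68 + 1.69Q = 115.08 - 1.59Q → Q* = 20.2439.
The loss is the area between SMC and demand from Q* to Q_m; with linear curves that's a triangle of height MEB(Q_m).
DWL = ½ × 6.0448 × 19.8268 = 59.9245.

DWL = $59.92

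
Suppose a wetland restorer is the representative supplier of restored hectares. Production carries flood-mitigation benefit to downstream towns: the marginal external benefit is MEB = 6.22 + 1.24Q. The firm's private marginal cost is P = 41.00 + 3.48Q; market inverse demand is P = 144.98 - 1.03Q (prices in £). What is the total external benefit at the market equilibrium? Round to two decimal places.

Market equilibrium (private): 41.00 + 3.48Q = 144.98 - 1.03Q → Q_m = 23.0554.
Total external benefit = ∫₀^{Q_m} (6.22 + 1.24Q) dQ = 6.22×23.0554 + ½×1.24×23.0554² = 472.9665.

£472.97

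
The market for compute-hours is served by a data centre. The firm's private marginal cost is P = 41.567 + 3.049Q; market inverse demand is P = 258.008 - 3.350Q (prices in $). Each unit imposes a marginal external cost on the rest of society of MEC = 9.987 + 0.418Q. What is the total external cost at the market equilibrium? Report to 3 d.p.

Market equilibrium (private): 41.567 + 3.049Q = 258.008 - 3.350Q → Q_m = 33.8242.
Total external cost = ∫₀^{Q_m} (9.987 + 0.418Q) dQ = 9.987×33.8242 + ½×0.418×33.8242² = 576.9143.

$576.914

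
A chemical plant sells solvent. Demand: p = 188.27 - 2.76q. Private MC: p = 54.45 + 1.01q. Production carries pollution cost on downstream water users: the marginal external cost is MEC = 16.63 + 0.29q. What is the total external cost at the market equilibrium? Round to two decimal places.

772.99

Market equilibrium (private): 54.45 + 1.01q = 188.27 - 2.76q → q_m = 35.4960.
Total external cost = ∫₀^{q_m} (16.63 + 0.29q) dq = 16.63×35.4960 + ½×0.29×35.4960² = 772.9936.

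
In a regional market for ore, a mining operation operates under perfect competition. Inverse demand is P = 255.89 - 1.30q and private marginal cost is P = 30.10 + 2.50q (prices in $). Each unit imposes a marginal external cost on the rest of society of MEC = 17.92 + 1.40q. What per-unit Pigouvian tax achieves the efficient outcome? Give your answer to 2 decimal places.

Social marginal cost = private MC + MEC = 48.02 + 3.90q.
Set SMC = demand: 48.02 + 3.90q = 255.89 - 1.30q → q* = 39.9750.
The Pigouvian tax equals MEC at q*: 17.92 + 1.40×39.9750 = 73.8850.

tax = $73.89 per unit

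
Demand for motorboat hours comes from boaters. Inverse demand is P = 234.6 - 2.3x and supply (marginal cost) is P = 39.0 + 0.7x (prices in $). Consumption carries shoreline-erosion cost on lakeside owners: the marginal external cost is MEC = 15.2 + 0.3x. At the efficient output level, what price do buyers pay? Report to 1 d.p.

Social marginal benefit = demand − MEC = 219.4 - 2.6x.
Set SMB = MC: 219.4 - 2.6x = 39.0 + 0.7x → x* = 54.6667.
Consumer price on the demand curve at x*: 234.6 − 2.3×54.6667 = 108.8666.

P = $108.9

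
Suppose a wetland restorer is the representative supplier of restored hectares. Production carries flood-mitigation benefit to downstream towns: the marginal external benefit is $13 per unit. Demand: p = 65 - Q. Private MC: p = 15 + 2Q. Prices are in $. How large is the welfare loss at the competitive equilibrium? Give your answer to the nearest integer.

Market equilibrium (private): 15 + 2Q = 65 - Q → Q_m = 16.6667.
Social marginal cost = private MC − MEB = 2 + 2Q.
Set SMC = demand: 2 + 2Q = 65 - Q → Q* = 21.0000.
The welfare-loss triangle has base |Q_m − Q*| and height MEB(Q_m) (the vertical gap between SMC and demand is zero at Q* and MEB at Q_m).
DWL = ½ × 4.3333 × 13.0000 = 28.1665.

DWL = $28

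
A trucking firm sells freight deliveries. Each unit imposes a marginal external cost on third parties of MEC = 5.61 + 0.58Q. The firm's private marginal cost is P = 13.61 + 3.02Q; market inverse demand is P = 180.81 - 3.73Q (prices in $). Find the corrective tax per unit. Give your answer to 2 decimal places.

tax = $18.40 per unit

Social marginal cost = private MC + MEC = 19.22 + 3.60Q.
Set SMC = demand: 19.22 + 3.60Q = 180.81 - 3.73Q → Q* = 22.0450.
The Pigouvian tax equals MEC at Q*: 5.61 + 0.58×22.0450 = 18.3961.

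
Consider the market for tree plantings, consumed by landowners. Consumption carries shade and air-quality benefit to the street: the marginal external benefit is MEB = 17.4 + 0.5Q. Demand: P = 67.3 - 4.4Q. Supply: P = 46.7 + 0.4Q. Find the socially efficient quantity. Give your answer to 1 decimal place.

Social marginal benefit = demand + MEB = 84.7 - 3.9Q.
Set SMB = MC: 84.7 - 3.9Q = 46.7 + 0.4Q → Q* = 8.8372.

Q* = 8.8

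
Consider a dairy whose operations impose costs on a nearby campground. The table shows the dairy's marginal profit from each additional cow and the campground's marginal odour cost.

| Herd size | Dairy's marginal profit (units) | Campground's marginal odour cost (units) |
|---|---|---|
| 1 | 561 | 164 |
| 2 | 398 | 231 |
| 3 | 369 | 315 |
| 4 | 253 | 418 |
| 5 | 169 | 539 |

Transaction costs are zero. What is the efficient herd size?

Bargaining reaches the level where marginal profit last exceeds marginal odour cost.
That holds through level 3 (369 ≥ 315) but not at 4 (253 < 418).

3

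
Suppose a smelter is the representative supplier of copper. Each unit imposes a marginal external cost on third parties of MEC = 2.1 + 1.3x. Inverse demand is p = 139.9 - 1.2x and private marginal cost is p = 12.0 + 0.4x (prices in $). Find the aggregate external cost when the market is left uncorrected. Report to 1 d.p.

$4321.4

Market equilibrium (private): 12.0 + 0.4x = 139.9 - 1.2x → x_m = 79.9375.
Total external cost = ∫₀^{x_m} (2.1 + 1.3x) dx = 2.1×79.9375 + ½×1.3×79.9375² = 4321.3713.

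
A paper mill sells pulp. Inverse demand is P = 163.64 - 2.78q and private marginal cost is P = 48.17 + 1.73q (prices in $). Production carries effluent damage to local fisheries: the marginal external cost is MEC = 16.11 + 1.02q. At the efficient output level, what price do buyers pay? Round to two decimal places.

Social marginal cost = private MC + MEC = 64.28 + 2.75q.
Set SMC = demand: 64.28 + 2.75q = 163.64 - 2.78q → q* = 17.9675.
Consumer price on the demand curve at q*: 163.64 − 2.78×17.9675 = 113.6904.

P = $113.69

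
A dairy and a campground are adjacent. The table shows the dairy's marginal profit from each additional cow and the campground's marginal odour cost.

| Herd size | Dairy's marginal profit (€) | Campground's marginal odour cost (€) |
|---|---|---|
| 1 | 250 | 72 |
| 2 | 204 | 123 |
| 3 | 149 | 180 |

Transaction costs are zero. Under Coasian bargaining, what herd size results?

2

Bargaining reaches the level where marginal profit last exceeds marginal odour cost.
That holds through level 2 (204 ≥ 123) but not at 3 (149 < 180).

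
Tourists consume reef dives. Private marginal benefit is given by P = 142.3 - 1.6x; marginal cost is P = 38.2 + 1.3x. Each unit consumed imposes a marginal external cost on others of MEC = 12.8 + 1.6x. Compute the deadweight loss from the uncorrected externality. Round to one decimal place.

DWL = 548.1

Market equilibrium (private): 38.2 + 1.3x = 142.3 - 1.6x → x_m = 35.8966.
Social marginal benefit = demand − MEC = 129.5 - 3.2x.
Set SMB = MC: 129.5 - 3.2x = 38.2 + 1.3x → x* = 20.2889.
The loss is the area between SMB and MC from x* to x_m; with linear curves that's a triangle of height MEC(x_m).
DWL = ½ × 15.6077 × 70.2345 = 548.0995.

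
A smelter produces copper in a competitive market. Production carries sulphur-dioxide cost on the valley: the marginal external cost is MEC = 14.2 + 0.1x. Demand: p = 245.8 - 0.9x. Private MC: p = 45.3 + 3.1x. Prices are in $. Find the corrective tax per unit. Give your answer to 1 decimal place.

tax = $18.7 per unit

Social marginal cost = private MC + MEC = 59.5 + 3.2x.
Set SMC = demand: 59.5 + 3.2x = 245.8 - 0.9x → x* = 45.4390.
The Pigouvian tax equals MEC at x*: 14.2 + 0.1×45.4390 = 18.7439.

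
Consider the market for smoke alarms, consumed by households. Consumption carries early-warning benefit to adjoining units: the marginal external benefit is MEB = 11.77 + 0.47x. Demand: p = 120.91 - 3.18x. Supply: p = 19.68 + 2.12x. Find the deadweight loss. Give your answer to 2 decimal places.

Market equilibrium (private): 19.68 + 2.12x = 120.91 - 3.18x → x_m = 19.1000.
Social marginal benefit = demand + MEB = 132.68 - 2.71x.
Set SMB = MC: 132.68 - 2.71x = 19.68 + 2.12x → x* = 23.3954.
Height of the DWL triangle at x_m is SMB(x_m) − MC(x_m) = MEB(x_m) = 20.7470.
DWL = ½ × 4.2954 × 20.7470 = 44.5583.

DWL = 44.56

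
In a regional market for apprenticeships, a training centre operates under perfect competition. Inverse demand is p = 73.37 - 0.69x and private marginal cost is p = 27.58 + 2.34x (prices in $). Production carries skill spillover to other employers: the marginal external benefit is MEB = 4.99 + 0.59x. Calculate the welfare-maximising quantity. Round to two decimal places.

x* = 20.81

Social marginal cost = private MC − MEB = 22.59 + 1.75x.
Set SMC = demand: 22.59 + 1.75x = 73.37 - 0.69x → x* = 20.8115.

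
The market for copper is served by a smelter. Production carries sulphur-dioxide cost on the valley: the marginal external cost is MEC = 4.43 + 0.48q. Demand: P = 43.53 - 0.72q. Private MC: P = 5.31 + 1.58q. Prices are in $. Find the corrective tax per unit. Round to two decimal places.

tax = $10.26 per unit

Social marginal cost = private MC + MEC = 9.74 + 2.06q.
Set SMC = demand: 9.74 + 2.06q = 43.53 - 0.72q → q* = 12.1547.
The Pigouvian tax equals MEC at q*: 4.43 + 0.48×12.1547 = 10.2643.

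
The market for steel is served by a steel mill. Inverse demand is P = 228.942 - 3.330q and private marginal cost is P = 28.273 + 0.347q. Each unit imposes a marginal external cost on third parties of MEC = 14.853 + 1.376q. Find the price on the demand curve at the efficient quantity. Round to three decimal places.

Social marginal cost = private MC + MEC = 43.126 + 1.723q.
Set SMC = demand: 43.126 + 1.723q = 228.942 - 3.330q → q* = 36.7734.
Consumer price on the demand curve at q*: 228.942 − 3.330×36.7734 = 106.4866.

P = 106.487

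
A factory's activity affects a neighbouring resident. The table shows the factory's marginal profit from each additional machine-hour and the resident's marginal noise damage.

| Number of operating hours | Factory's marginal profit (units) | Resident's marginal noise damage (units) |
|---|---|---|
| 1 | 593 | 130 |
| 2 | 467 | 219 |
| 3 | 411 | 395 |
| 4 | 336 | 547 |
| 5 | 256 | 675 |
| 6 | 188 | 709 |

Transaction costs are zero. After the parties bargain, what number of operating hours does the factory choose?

Bargaining reaches the level where marginal profit last exceeds marginal noise damage.
That holds through level 3 (411 ≥ 395) but not at 4 (336 < 547).

3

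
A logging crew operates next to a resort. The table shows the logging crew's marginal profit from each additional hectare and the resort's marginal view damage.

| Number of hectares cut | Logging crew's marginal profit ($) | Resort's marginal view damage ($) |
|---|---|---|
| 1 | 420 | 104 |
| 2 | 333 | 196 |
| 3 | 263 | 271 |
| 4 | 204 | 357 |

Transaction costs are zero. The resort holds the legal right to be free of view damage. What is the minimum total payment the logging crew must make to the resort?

$300

Efficient level: marginal profit ≥ marginal view damage through level 2, so k* = 2.
With the resort holding the right, the logging crew must at least compensate total damage at k*: 104 + 196 = 300.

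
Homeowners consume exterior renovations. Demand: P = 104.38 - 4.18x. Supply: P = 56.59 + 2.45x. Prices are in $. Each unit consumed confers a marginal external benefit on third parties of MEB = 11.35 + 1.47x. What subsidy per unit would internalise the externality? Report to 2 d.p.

subsidy = $28.20 per unit

Social marginal benefit = demand + MEB = 115.73 - 2.71x.
Set SMB = MC: 115.73 - 2.71x = 56.59 + 2.45x → x* = 11.4612.
The Pigouvian subsidy equals MEB at x*: 11.35 + 1.47×11.4612 = 28.1980.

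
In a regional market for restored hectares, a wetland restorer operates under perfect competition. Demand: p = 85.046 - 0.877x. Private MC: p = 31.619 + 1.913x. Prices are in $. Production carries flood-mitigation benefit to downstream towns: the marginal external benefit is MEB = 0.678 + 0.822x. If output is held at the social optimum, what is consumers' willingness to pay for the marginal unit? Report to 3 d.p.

Social marginal cost = private MC − MEB = 30.941 + 1.091x.
Set SMC = demand: 30.941 + 1.091x = 85.046 - 0.877x → x* = 27.4924.
Consumer price on the demand curve at x*: 85.046 − 0.877×27.4924 = 60.9352.

P = $60.935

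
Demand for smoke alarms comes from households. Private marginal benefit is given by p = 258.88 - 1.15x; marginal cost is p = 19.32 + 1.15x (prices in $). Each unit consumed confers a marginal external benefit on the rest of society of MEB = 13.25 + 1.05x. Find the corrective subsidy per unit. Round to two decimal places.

subsidy = $225.61 per unit

Social marginal benefit = demand + MEB = 272.13 - 0.10x.
Set SMB = MC: 272.13 - 0.10x = 19.32 + 1.15x → x* = 202.2480.
The Pigouvian subsidy equals MEB at x*: 13.25 + 1.05×202.2480 = 225.6104.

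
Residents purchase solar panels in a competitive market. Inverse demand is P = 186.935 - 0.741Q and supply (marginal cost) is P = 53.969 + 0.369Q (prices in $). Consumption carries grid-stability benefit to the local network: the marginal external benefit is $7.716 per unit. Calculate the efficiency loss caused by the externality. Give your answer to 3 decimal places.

Market equilibrium (private): 53.969 + 0.369Q = 186.935 - 0.741Q → Q_m = 119.7892.
Social marginal benefit = demand + MEB = 194.651 - 0.741Q.
Set SMB = MC: 194.651 - 0.741Q = 53.969 + 0.369Q → Q* = 126.7405.
Height of the DWL triangle at Q_m is SMB(Q_m) − MC(Q_m) = MEB(Q_m) = 7.7160.
DWL = ½ × 6.9513 × 7.7160 = 26.8181.

DWL = $26.818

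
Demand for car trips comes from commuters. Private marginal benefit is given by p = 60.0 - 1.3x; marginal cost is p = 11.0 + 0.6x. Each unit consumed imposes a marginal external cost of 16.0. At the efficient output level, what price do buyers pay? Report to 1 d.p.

Social marginal benefit = demand − MEC = 44.0 - 1.3x.
Set SMB = MC: 44.0 - 1.3x = 11.0 + 0.6x → x* = 17.3684.
Consumer price on the demand curve at x*: 60.0 − 1.3×17.3684 = 37.4211.

P = 37.4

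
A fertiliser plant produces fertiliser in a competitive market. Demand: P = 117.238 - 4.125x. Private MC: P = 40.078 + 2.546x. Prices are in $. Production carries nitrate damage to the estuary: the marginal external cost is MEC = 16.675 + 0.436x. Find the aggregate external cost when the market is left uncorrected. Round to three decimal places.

$222.036

Market equilibrium (private): 40.078 + 2.546x = 117.238 - 4.125x → x_m = 11.5665.
Total external cost = ∫₀^{x_m} (16.675 + 0.436x) dx = 16.675×11.5665 + ½×0.436×11.5665² = 222.0363.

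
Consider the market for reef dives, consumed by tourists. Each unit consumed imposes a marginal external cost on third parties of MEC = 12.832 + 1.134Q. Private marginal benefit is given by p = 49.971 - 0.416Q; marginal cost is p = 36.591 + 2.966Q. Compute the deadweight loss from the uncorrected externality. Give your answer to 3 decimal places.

Market equilibrium (private): 36.591 + 2.966Q = 49.971 - 0.416Q → Q_m = 3.9562.
Social marginal benefit = demand − MEC = 37.139 - 1.550Q.
Set SMB = MC: 37.139 - 1.550Q = 36.591 + 2.966Q → Q* = 0.1213.
The loss is the area between SMB and MC from Q* to Q_m; with linear curves that's a triangle of height MEC(Q_m).
DWL = ½ × 3.8349 × 17.3184 = 33.2072.

DWL = 33.207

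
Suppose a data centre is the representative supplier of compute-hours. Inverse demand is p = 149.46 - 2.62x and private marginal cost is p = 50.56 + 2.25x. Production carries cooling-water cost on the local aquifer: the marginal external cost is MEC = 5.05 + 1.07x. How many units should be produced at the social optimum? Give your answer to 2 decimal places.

x* = 15.80

Social marginal cost = private MC + MEC = 55.61 + 3.32x.
Set SMC = demand: 55.61 + 3.32x = 149.46 - 2.62x → x* = 15.7997.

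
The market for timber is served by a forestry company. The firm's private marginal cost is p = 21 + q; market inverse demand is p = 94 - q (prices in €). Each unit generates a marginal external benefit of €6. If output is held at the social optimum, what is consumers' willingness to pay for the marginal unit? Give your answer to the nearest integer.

P = €55

Social marginal cost = private MC − MEB = 15 + q.
Set SMC = demand: 15 + q = 94 - q → q* = 39.5000.
Consumer price on the demand curve at q*: 94 − 1×39.5000 = 54.5000.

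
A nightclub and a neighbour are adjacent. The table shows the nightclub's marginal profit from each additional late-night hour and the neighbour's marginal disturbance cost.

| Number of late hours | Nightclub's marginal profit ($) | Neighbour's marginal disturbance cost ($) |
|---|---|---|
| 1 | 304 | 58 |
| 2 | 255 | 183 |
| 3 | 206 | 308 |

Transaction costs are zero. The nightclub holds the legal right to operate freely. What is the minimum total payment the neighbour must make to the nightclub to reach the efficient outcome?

$206

Left alone the nightclub would choose level 3 (marginal profit stays positive).
Efficient level: k* = 2 (marginal profit ≥ marginal disturbance cost through 2).
The neighbour must at least cover the nightclub's forgone profit from cutting 3→2: 206 = 206.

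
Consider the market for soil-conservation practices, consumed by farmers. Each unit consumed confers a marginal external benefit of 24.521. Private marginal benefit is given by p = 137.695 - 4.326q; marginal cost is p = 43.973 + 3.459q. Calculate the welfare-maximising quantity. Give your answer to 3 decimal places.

Social marginal benefit = demand + MEB = 162.216 - 4.326q.
Set SMB = MC: 162.216 - 4.326q = 43.973 + 3.459q → q* = 15.1886.

q* = 15.189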